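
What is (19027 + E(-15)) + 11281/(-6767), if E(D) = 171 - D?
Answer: 130003090/6767 ≈ 19211.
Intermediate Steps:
(19027 + E(-15)) + 11281/(-6767) = (19027 + (171 - 1*(-15))) + 11281/(-6767) = (19027 + (171 + 15)) + 11281*(-1/6767) = (19027 + 186) - 11281/6767 = 19213 - 11281/6767 = 130003090/6767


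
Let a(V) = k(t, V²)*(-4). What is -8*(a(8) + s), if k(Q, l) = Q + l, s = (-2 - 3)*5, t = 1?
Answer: 2280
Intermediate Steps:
s = -25 (s = -5*5 = -25)
a(V) = -4 - 4*V² (a(V) = (1 + V²)*(-4) = -4 - 4*V²)
-8*(a(8) + s) = -8*((-4 - 4*8²) - 25) = -8*((-4 - 4*64) - 25) = -8*((-4 - 256) - 25) = -8*(-260 - 25) = -8*(-285) = 2280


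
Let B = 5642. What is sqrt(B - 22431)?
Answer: I*sqrt(16789) ≈ 129.57*I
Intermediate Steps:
sqrt(B - 22431) = sqrt(5642 - 22431) = sqrt(-16789) = I*sqrt(16789)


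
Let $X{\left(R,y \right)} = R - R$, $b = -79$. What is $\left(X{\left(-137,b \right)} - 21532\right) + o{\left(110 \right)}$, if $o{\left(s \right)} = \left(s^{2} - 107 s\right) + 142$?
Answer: $-21060$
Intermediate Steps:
$o{\left(s \right)} = 142 + s^{2} - 107 s$
$X{\left(R,y \right)} = 0$
$\left(X{\left(-137,b \right)} - 21532\right) + o{\left(110 \right)} = \left(0 - 21532\right) + \left(142 + 110^{2} - 11770\right) = -21532 + \left(142 + 12100 - 11770\right) = -21532 + 472 = -21060$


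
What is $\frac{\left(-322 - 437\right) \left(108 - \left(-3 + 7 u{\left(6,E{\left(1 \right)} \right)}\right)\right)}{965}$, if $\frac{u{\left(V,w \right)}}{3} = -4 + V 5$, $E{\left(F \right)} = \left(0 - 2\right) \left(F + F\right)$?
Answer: $\frac{66033}{193} \approx 342.14$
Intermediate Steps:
$E{\left(F \right)} = - 4 F$ ($E{\left(F \right)} = - 2 \cdot 2 F = - 4 F$)
$u{\left(V,w \right)} = -12 + 15 V$ ($u{\left(V,w \right)} = 3 \left(-4 + V 5\right) = 3 \left(-4 + 5 V\right) = -12 + 15 V$)
$\frac{\left(-322 - 437\right) \left(108 - \left(-3 + 7 u{\left(6,E{\left(1 \right)} \right)}\right)\right)}{965} = \frac{\left(-322 - 437\right) \left(108 + \left(3 - 7 \left(-12 + 15 \cdot 6\right)\right)\right)}{965} = - 759 \left(108 + \left(3 - 7 \left(-12 + 90\right)\right)\right) \frac{1}{965} = - 759 \left(108 + \left(3 - 546\right)\right) \frac{1}{965} = - 759 \left(108 - 543\right) \frac{1}{965} = \left(-759\right) \left(-435\right) \frac{1}{965} = 330165 \cdot \frac{1}{965} = \frac{66033}{193}$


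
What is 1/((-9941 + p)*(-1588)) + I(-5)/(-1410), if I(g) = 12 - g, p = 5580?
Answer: -58864073/4882313940 ≈ -0.012057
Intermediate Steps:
1/((-9941 + p)*(-1588)) + I(-5)/(-1410) = 1/((-9941 + 5580)*(-1588)) + (12 - 1*(-5))/(-1410) = -1/1588/(-4361) + (12 + 5)*(-1/1410) = -1/4361*(-1/1588) + 17*(-1/1410) = 1/6925268 - 17/1410 = -58864073/4882313940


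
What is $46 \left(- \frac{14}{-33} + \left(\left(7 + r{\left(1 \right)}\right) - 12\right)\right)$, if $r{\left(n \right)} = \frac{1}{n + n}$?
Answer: $- \frac{6187}{33} \approx -187.48$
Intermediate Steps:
$r{\left(n \right)} = \frac{1}{2 n}$
$46 \left(- \frac{14}{-33} + \left(\left(7 + r{\left(1 \right)}\right) - 12\right)\right) = 46 \left(- \frac{14}{-33} - \left(5 - \frac{1}{2}\right)\right) = 46 \left(\left(-14\right) \left(- \frac{1}{33}\right) + \left(\left(7 + \frac{1}{2} \cdot 1\right) - 12\right)\right) = 46 \left(\frac{14}{33} + \left(\left(7 + \frac{1}{2}\right) - 12\right)\right) = 46 \left(\frac{14}{33} + \left(\frac{15}{2} - 12\right)\right) = 46 \left(\frac{14}{33} - \frac{9}{2}\right) = 46 \left(- \frac{269}{66}\right) = - \frac{6187}{33}$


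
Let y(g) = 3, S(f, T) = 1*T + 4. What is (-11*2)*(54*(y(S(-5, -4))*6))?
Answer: -21384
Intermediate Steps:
S(f, T) = 4 + T (S(f, T) = T + 4 = 4 + T)
(-11*2)*(54*(y(S(-5, -4))*6)) = (-11*2)*(54*(3*6)) = -1188*18 = -22*972 = -21384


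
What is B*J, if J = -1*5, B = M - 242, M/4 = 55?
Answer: 110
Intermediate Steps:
M = 220 (M = 4*55 = 220)
B = -22 (B = 220 - 242 = -22)
J = -5
B*J = -22*(-5) = 110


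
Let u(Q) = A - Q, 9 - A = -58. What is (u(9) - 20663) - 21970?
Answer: -42575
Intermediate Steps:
A = 67 (A = 9 - 1*(-58) = 9 + 58 = 67)
u(Q) = 67 - Q
(u(9) - 20663) - 21970 = ((67 - 1*9) - 20663) - 21970 = ((67 - 9) - 20663) - 21970 = (58 - 20663) - 21970 = -20605 - 21970 = -42575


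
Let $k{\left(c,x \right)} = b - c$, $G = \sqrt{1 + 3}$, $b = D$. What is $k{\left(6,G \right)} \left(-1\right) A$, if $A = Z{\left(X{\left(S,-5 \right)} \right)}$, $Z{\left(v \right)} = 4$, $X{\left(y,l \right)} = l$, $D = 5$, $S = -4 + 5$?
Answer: $4$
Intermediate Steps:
$S = 1$
$b = 5$
$G = 2$ ($G = \sqrt{4} = 2$)
$k{\left(c,x \right)} = 5 - c$
$A = 4$
$k{\left(6,G \right)} \left(-1\right) A = \left(5 - 6\right) \left(-1\right) 4 = \left(-1\right) \left(-1\right) 4 = 1 \cdot 4 = 4$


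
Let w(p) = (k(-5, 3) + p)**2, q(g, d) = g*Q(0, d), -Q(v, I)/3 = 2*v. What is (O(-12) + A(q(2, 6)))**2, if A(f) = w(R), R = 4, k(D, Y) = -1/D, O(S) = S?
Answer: 19881/625 ≈ 31.810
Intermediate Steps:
Q(v, I) = -6*v
q(g, d) = 0 (q(g, d) = g*(-6*0) = g*0 = 0)
w(p) = (1/5 + p)**2 (w(p) = (-1/(-5) + p)**2 = (-1*(-1/5) + p)**2 = (1/5 + p)**2)
A(f) = 441/25 (A(f) = (1 + 5*4)**2/25 = (1 + 20)**2/25 = (1/25)*21**2 = (1/25)*441 = 441/25)
(O(-12) + A(q(2, 6)))**2 = (-12 + 441/25)**2 = (141/25)**2 = 19881/625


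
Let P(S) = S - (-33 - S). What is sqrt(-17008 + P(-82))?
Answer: I*sqrt(17139) ≈ 130.92*I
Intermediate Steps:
P(S) = 33 + 2*S (P(S) = S + (33 + S) = 33 + 2*S)
sqrt(-17008 + P(-82)) = sqrt(-17008 + (33 + 2*(-82))) = sqrt(-17008 + (33 - 164)) = sqrt(-17008 - 131) = sqrt(-17139) = I*sqrt(17139)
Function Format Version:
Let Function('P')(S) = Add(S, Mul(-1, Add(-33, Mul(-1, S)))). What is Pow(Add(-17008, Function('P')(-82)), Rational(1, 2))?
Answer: Mul(I, Pow(17139, Rational(1, 2))) ≈ Mul(130.92, I)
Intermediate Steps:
Function('P')(S) = Add(33, Mul(2, S)) (Function('P')(S) = Add(S, Add(33, S)) = Add(33, Mul(2, S)))
Pow(Add(-17008, Function('P')(-82)), Rational(1, 2)) = Pow(Add(-17008, Add(33, Mul(2, -82))), Rational(1, 2)) = Pow(Add(-17008, Add(33, -164)), Rational(1, 2)) = Pow(Add(-17008, -131), Rational(1, 2)) = Pow(-17139, Rational(1, 2)) = Mul(I, Pow(17139, Rational(1, 2)))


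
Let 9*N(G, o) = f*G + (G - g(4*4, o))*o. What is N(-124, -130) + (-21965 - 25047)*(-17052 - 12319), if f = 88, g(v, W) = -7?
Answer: 12427109366/9 ≈ 1.3808e+9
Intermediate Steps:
N(G, o) = 88*G/9 + o*(7 + G)/9 (N(G, o) = (88*G + (G - 1*(-7))*o)/9 = (88*G + (G + 7)*o)/9 = (88*G + (7 + G)*o)/9 = (88*G + o*(7 + G))/9 = 88*G/9 + o*(7 + G)/9)
N(-124, -130) + (-21965 - 25047)*(-17052 - 12319) = ((7/9)*(-130) + (88/9)*(-124) + (1/9)*(-124)*(-130)) + (-21965 - 25047)*(-17052 - 12319) = (-910/9 - 10912/9 + 16120/9) - 47012*(-29371) = 4298/9 + 1380789452 = 12427109366/9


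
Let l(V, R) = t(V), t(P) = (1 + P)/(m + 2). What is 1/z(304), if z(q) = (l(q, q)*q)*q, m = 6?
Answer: 1/3523360 ≈ 2.8382e-7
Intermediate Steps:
t(P) = 1/8 + P/8 (t(P) = (1 + P)/(6 + 2) = (1 + P)/8 = (1 + P)*(1/8) = 1/8 + P/8)
l(V, R) = 1/8 + V/8
z(q) = q**2*(1/8 + q/8) (z(q) = ((1/8 + q/8)*q)*q = (q*(1/8 + q/8))*q = q**2*(1/8 + q/8))
1/z(304) = 1/((1/8)*304**2*(1 + 304)) = 1/((1/8)*92416*305) = 1/3523360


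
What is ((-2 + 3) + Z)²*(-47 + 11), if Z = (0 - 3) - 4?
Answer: -1296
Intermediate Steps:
Z = -7 (Z = -3 - 4 = -7)
((-2 + 3) + Z)²*(-47 + 11) = ((-2 + 3) - 7)²*(-47 + 11) = (1 - 7)²*(-36) = (-6)²*(-36) = 36*(-36) = -1296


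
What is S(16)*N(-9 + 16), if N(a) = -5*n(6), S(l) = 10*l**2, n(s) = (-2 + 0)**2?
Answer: -51200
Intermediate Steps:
n(s) = 4 (n(s) = (-2)**2 = 4)
N(a) = -20 (N(a) = -5*4 = -20)
S(16)*N(-9 + 16) = (10*16**2)*(-20) = (10*256)*(-20) = 2560*(-20) = -51200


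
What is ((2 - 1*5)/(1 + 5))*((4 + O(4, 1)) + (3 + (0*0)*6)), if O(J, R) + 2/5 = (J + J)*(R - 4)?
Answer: 87/10 ≈ 8.7000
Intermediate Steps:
O(J, R) = -2/5 + 2*J*(-4 + R) (O(J, R) = -2/5 + (J + J)*(R - 4) = -2/5 + (2*J)*(-4 + R) = -2/5 + 2*J*(-4 + R))
((2 - 1*5)/(1 + 5))*((4 + O(4, 1)) + (3 + (0*0)*6)) = ((2 - 1*5)/(1 + 5))*((4 + (-2/5 - 8*4 + 2*4*1)) + (3 + (0*0)*6)) = ((2 - 5)/6)*((4 + (-2/5 - 32 + 8)) + (3 + 0*6)) = (-3*1/6)*((4 - 122/5) + (3 + 0)) = -(-102/5 + 3)/2 = -1/2*(-87/5) = 87/10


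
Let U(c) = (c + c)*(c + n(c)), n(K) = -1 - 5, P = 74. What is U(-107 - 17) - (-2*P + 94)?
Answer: 32294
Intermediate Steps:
n(K) = -6
U(c) = 2*c*(-6 + c) (U(c) = (c + c)*(c - 6) = (2*c)*(-6 + c) = 2*c*(-6 + c))
U(-107 - 17) - (-2*P + 94) = 2*(-107 - 17)*(-6 + (-107 - 17)) - (-2*74 + 94) = 2*(-124)*(-6 - 124) - (-148 + 94) = 2*(-124)*(-130) - 1*(-54) = 32240 + 54 = 32294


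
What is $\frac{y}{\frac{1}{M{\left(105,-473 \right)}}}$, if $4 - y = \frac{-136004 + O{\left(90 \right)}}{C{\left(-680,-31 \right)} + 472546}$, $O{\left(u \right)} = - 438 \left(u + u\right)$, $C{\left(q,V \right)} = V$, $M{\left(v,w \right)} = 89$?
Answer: $\frac{187336456}{472515} \approx 396.47$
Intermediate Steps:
$O{\left(u \right)} = - 876 u$ ($O{\left(u \right)} = - 438 \cdot 2 u = - 876 u$)
$y = \frac{2104904}{472515}$ ($y = 4 - \frac{-136004 - 78840}{-31 + 472546} = 4 - \frac{-136004 - 78840}{472515} = 4 - \left(-214844\right) \frac{1}{472515} = 4 - - \frac{214844}{472515} = 4 + \frac{214844}{472515} = \frac{2104904}{472515} \approx 4.4547$)
$\frac{y}{\frac{1}{M{\left(105,-473 \right)}}} = \frac{2104904}{472515 \cdot \frac{1}{89}} = \frac{2104904 \frac{1}{\frac{1}{89}}}{472515} = \frac{2104904}{472515} \cdot 89 = \frac{187336456}{472515}$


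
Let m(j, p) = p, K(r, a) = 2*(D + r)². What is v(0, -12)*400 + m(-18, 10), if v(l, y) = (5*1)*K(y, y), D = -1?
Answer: 676010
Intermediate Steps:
K(r, a) = 2*(-1 + r)²
v(l, y) = 10*(-1 + y)² (v(l, y) = (5*1)*(2*(-1 + y)²) = 5*(2*(-1 + y)²) = 10*(-1 + y)²)
v(0, -12)*400 + m(-18, 10) = (10*(-1 - 12)²)*400 + 10 = (10*(-13)²)*400 + 10 = (10*169)*400 + 10 = 1690*400 + 10 = 676000 + 10 = 676010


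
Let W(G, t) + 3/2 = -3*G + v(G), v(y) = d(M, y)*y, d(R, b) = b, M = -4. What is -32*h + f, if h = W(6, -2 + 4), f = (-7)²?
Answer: -479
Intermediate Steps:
f = 49
v(y) = y² (v(y) = y*y = y²)
W(G, t) = -3/2 + G² - 3*G (W(G, t) = -3/2 + (-3*G + G²) = -3/2 + (G² - 3*G) = -3/2 + G² - 3*G)
h = 33/2 (h = -3/2 + 6² - 3*6 = -3/2 + 36 - 18 = 33/2 ≈ 16.500)
-32*h + f = -32*33/2 + 49 = -528 + 49 = -479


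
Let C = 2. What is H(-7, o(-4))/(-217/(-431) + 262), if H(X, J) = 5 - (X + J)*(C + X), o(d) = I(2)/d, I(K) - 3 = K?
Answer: -62495/452556 ≈ -0.13809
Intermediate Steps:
I(K) = 3 + K
o(d) = 5/d (o(d) = (3 + 2)/d = 5/d)
H(X, J) = 5 - (2 + X)*(J + X) (H(X, J) = 5 - (X + J)*(2 + X) = 5 - (J + X)*(2 + X) = 5 - (2 + X)*(J + X))
H(-7, o(-4))/(-217/(-431) + 262) = (5 - 1*(-7)**2 - 10/(-4) - 2*(-7) - 1*5/(-4)*(-7))/(-217/(-431) + 262) = (5 - 1*49 - 10*(-1)/4 + 14 - 1*5*(-1/4)*(-7))/(-217*(-1/431) + 262) = (5 - 49 - 2*(-5/4) + 14 - 1*(-5/4)*(-7))/(217/431 + 262) = (5 - 49 + 5/2 + 14 - 35/4)/(113139/431) = (431/113139)*(-145/4) = -62495/452556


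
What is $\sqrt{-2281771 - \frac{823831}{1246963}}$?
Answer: $\frac{2 i \sqrt{886991228521295438}}{1246963} \approx 1510.6 i$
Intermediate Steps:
$\sqrt{-2281771 - \frac{823831}{1246963}} = \sqrt{- \frac{2845284835304}{1246963}} = \frac{2 i \sqrt{886991228521295438}}{1246963}$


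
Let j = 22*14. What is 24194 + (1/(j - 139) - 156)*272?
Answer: -3081950/169 ≈ -18236.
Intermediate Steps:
j = 308
24194 + (1/(j - 139) - 156)*272 = 24194 + (1/(308 - 139) - 156)*272 = 24194 + (1/169 - 156)*272 = 24194 - 26363/169*272 = 24194 - 7170736/169 = -3081950/169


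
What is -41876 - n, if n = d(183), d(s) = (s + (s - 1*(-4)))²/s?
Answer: -7800208/183 ≈ -42624.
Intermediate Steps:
d(s) = (4 + 2*s)²/s (d(s) = (s + (s + 4))²/s = (s + (4 + s))²/s = (4 + 2*s)²/s)
n = 136900/183 (n = 4*(2 + 183)²/183 = 4*(1/183)*185² = 4*(1/183)*34225 = 136900/183 ≈ 748.09)
-41876 - n = -41876 - 1*136900/183 = -41876 - 136900/183 = -7800208/183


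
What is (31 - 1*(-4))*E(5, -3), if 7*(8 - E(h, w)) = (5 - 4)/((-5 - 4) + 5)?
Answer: 1125/4 ≈ 281.25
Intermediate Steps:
E(h, w) = 225/28 (E(h, w) = 8 - (5 - 4)/(7*((-5 - 4) + 5)) = 8 - 1/(7*(-9 + 5)) = 8 - 1/(7*(-4)) = 8 - (-1)/(7*4) = 8 - ⅐*(-¼) = 8 + 1/28 = 225/28)
(31 - 1*(-4))*E(5, -3) = (31 - 1*(-4))*(225/28) = (31 + 4)*(225/28) = 35*(225/28) = 1125/4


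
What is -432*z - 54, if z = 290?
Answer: -125334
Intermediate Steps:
-432*z - 54 = -432*290 - 54 = -125280 - 54 = -125334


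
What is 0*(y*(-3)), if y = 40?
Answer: 0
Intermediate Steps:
0*(y*(-3)) = 0*(40*(-3)) = 0*(-120) = 0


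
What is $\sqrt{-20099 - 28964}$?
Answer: $i \sqrt{49063} \approx 221.5 i$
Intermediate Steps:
$\sqrt{-20099 - 28964} = \sqrt{-49063} = i \sqrt{49063}$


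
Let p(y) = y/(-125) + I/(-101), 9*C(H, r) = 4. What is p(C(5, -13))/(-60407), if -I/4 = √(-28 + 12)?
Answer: 4/67957875 - 16*I/6101107 ≈ 5.886e-8 - 2.6225e-6*I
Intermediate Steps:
I = -16*I (I = -4*√(-28 + 12) = -16*I ≈ -16.0*I)
C(H, r) = 4/9 (C(H, r) = (⅑)*4 = 4/9)
p(y) = -y/125 + 16*I/101 (p(y) = y/(-125) - 16*I/(-101) = y*(-1/125) - 16*I*(-1/101) = -y/125 + 16*I/101)
p(C(5, -13))/(-60407) = (-1/125*4/9 + 16*I/101)/(-60407) = (-4/1125 + 16*I/101)*(-1/60407) = 4/67957875 - 16*I/6101107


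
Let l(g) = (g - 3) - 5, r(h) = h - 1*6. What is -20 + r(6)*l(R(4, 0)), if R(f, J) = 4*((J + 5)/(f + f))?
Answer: -20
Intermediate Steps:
r(h) = -6 + h (r(h) = h - 6 = -6 + h)
R(f, J) = 2*(5 + J)/f (R(f, J) = 4*((5 + J)/((2*f))) = 4*((5 + J)*(1/(2*f))) = 4*((5 + J)/(2*f)) = 2*(5 + J)/f)
l(g) = -8 + g (l(g) = (-3 + g) - 5 = -8 + g)
-20 + r(6)*l(R(4, 0)) = -20 + (-6 + 6)*(-8 + 2*(5 + 0)/4) = -20 + 0*(-8 + 2*(¼)*5) = -20 + 0*(-8 + 5/2) = -20 + 0*(-11/2) = -20 + 0 = -20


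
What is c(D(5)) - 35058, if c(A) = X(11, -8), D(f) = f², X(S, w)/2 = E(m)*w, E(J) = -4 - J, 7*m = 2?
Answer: -244926/7 ≈ -34989.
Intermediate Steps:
m = 2/7 (m = (⅐)*2 = 2/7 ≈ 0.28571)
X(S, w) = -60*w/7 (X(S, w) = 2*((-4 - 1*2/7)*w) = 2*((-4 - 2/7)*w) = 2*(-30*w/7) = -60*w/7)
c(A) = 480/7 (c(A) = -60/7*(-8) = 480/7)
c(D(5)) - 35058 = 480/7 - 35058 = -244926/7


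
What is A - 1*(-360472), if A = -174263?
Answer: 186209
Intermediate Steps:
A - 1*(-360472) = -174263 - 1*(-360472) = -174263 + 360472 = 186209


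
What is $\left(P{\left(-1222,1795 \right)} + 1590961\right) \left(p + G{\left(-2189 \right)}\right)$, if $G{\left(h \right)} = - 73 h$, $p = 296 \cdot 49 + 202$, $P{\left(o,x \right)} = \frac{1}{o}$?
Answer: $\frac{339260764967523}{1222} \approx 2.7763 \cdot 10^{11}$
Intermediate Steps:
$p = 14706$ ($p = 14504 + 202 = 14706$)
$\left(P{\left(-1222,1795 \right)} + 1590961\right) \left(p + G{\left(-2189 \right)}\right) = \left(\frac{1}{-1222} + 1590961\right) \left(14706 - -159797\right) = \left(- \frac{1}{1222} + 1590961\right) \left(14706 + 159797\right) = \frac{1944154341}{1222} \cdot 174503 = \frac{339260764967523}{1222}$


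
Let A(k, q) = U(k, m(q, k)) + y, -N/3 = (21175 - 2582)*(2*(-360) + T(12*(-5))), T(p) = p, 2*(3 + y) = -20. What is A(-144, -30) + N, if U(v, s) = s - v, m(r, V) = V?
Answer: 43507607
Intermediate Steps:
y = -13 (y = -3 + (½)*(-20) = -3 - 10 = -13)
N = 43507620 (N = -3*(21175 - 2582)*(2*(-360) + 12*(-5)) = -55779*(-720 - 60) = -55779*(-780) = -3*(-14502540) = 43507620)
A(k, q) = -13 (A(k, q) = (k - k) - 13 = 0 - 13 = -13)
A(-144, -30) + N = -13 + 43507620 = 43507607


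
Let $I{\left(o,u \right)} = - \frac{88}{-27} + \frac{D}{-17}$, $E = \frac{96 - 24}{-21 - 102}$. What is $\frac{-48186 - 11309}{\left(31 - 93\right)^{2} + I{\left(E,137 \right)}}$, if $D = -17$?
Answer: $- \frac{1606365}{103903} \approx -15.46$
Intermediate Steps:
$E = - \frac{24}{41}$ ($E = \frac{72}{-123} = 72 \left(- \frac{1}{123}\right) = - \frac{24}{41} \approx -0.58537$)
$I{\left(o,u \right)} = \frac{115}{27}$ ($I{\left(o,u \right)} = - \frac{88}{-27} - \frac{17}{-17} = \left(-88\right) \left(- \frac{1}{27}\right) - -1 = \frac{88}{27} + 1 = \frac{115}{27}$)
$\frac{-48186 - 11309}{\left(31 - 93\right)^{2} + I{\left(E,137 \right)}} = \frac{-48186 - 11309}{\left(31 - 93\right)^{2} + \frac{115}{27}} = - \frac{59495}{\left(-62\right)^{2} + \frac{115}{27}} = - \frac{59495}{3844 + \frac{115}{27}} = - \frac{59495}{\frac{103903}{27}} = \left(-59495\right) \frac{27}{103903} = - \frac{1606365}{103903}$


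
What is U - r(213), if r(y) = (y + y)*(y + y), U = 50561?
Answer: -130915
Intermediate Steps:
r(y) = 4*y² (r(y) = (2*y)*(2*y) = 4*y²)
U - r(213) = 50561 - 4*213² = 50561 - 4*45369 = 50561 - 1*181476 = 50561 - 181476 = -130915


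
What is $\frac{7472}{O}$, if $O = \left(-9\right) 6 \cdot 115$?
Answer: $- \frac{3736}{3105} \approx -1.2032$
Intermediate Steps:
$O = -6210$ ($O = \left(-54\right) 115 = -6210$)
$\frac{7472}{O} = \frac{7472}{-6210} = 7472 \left(- \frac{1}{6210}\right) = - \frac{3736}{3105}$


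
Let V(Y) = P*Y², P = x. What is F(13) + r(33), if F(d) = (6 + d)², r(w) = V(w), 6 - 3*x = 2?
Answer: 1813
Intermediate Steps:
x = 4/3 (x = 2 - ⅓*2 = 2 - ⅔ = 4/3 ≈ 1.3333)
P = 4/3 ≈ 1.3333
V(Y) = 4*Y²/3
r(w) = 4*w²/3
F(13) + r(33) = (6 + 13)² + (4/3)*33² = 19² + (4/3)*1089 = 361 + 1452 = 1813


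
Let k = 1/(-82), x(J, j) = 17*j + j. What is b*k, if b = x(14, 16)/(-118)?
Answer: 72/2419 ≈ 0.029764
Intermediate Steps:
x(J, j) = 18*j
k = -1/82 ≈ -0.012195
b = -144/59 (b = (18*16)/(-118) = 288*(-1/118) = -144/59 ≈ -2.4407)
b*k = -144/59*(-1/82) = 72/2419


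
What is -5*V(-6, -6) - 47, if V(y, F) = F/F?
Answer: -52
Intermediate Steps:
V(y, F) = 1
-5*V(-6, -6) - 47 = -5*1 - 47 = -5 - 47 = -52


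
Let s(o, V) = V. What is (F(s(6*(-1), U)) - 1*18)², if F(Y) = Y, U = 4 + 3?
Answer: 121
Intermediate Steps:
U = 7
(F(s(6*(-1), U)) - 1*18)² = (7 - 1*18)² = (7 - 18)² = (-11)² = 121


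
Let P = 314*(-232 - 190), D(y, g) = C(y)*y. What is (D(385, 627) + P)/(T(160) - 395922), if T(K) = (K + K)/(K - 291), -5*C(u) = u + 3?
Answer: 10636152/25933051 ≈ 0.41014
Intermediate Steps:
C(u) = -⅗ - u/5 (C(u) = -(u + 3)/5 = -(3 + u)/5 = -⅗ - u/5)
D(y, g) = y*(-⅗ - y/5) (D(y, g) = (-⅗ - y/5)*y = y*(-⅗ - y/5))
T(K) = 2*K/(-291 + K) (T(K) = (2*K)/(-291 + K) = 2*K/(-291 + K))
P = -132508 (P = 314*(-422) = -132508)
(D(385, 627) + P)/(T(160) - 395922) = (-⅕*385*(3 + 385) - 132508)/(2*160/(-291 + 160) - 395922) = (-⅕*385*388 - 132508)/(2*160/(-131) - 395922) = (-29876 - 132508)/(2*160*(-1/131) - 395922) = -162384/(-320/131 - 395922) = -162384/(-51866102/131) = -162384*(-131/51866102) = 10636152/25933051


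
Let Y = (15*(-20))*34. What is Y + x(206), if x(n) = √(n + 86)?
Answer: -10200 + 2*√73 ≈ -10183.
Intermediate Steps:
x(n) = √(86 + n)
Y = -10200 (Y = -300*34 = -10200)
Y + x(206) = -10200 + √(86 + 206) = -10200 + √292 = -10200 + 2*√73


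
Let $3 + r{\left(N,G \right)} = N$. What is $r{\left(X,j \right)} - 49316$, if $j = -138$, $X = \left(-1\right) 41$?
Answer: $-49360$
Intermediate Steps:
$X = -41$
$r{\left(N,G \right)} = -3 + N$
$r{\left(X,j \right)} - 49316 = \left(-3 - 41\right) - 49316 = -44 - 49316 = -49360$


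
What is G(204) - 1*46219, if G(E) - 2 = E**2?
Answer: -4601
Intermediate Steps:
G(E) = 2 + E**2
G(204) - 1*46219 = (2 + 204**2) - 1*46219 = (2 + 41616) - 46219 = 41618 - 46219 = -4601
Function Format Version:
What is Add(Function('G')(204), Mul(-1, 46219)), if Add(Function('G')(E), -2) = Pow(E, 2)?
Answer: -4601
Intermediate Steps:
Function('G')(E) = Add(2, Pow(E, 2))
Add(Function('G')(204), Mul(-1, 46219)) = Add(Add(2, Pow(204, 2)), Mul(-1, 46219)) = Add(Add(2, 41616), -46219) = Add(41618, -46219) = -4601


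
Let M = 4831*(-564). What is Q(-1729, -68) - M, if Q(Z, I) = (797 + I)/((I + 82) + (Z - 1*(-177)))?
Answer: 4190563263/1538 ≈ 2.7247e+6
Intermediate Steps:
M = -2724684
Q(Z, I) = (797 + I)/(259 + I + Z) (Q(Z, I) = (797 + I)/((82 + I) + (Z + 177)) = (797 + I)/((82 + I) + (177 + Z)) = (797 + I)/(259 + I + Z))
Q(-1729, -68) - M = (797 - 68)/(259 - 68 - 1729) - 1*(-2724684) = 729/(-1538) + 2724684 = -1/1538*729 + 2724684 = -729/1538 + 2724684 = 4190563263/1538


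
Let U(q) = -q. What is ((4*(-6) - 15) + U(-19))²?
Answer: 400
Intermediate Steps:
((4*(-6) - 15) + U(-19))² = ((4*(-6) - 15) - 1*(-19))² = ((-24 - 15) + 19)² = (-39 + 19)² = (-20)² = 400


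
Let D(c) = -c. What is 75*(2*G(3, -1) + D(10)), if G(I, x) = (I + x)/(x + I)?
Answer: -600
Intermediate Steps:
G(I, x) = 1 (G(I, x) = (I + x)/(I + x) = 1)
75*(2*G(3, -1) + D(10)) = 75*(2*1 - 1*10) = 75*(2 - 10) = 75*(-8) = -600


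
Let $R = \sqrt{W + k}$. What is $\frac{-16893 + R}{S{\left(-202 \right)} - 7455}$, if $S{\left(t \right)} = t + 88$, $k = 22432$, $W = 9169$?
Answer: $\frac{1877}{841} - \frac{\sqrt{31601}}{7569} \approx 2.2084$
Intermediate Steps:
$S{\left(t \right)} = 88 + t$
$R = \sqrt{31601}$ ($R = \sqrt{9169 + 22432} = \sqrt{31601} \approx 177.77$)
$\frac{-16893 + R}{S{\left(-202 \right)} - 7455} = \frac{-16893 + \sqrt{31601}}{\left(88 - 202\right) - 7455} = \frac{-16893 + \sqrt{31601}}{-114 - 7455} = \frac{-16893 + \sqrt{31601}}{-7569} = \left(-16893 + \sqrt{31601}\right) \left(- \frac{1}{7569}\right) = \frac{1877}{841} - \frac{\sqrt{31601}}{7569}$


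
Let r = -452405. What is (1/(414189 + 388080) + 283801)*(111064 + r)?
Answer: -5978318335548790/61713 ≈ -9.6873e+10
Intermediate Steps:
(1/(414189 + 388080) + 283801)*(111064 + r) = (1/(414189 + 388080) + 283801)*(111064 - 452405) = (1/802269 + 283801)*(-341341) = (227684744470/802269)*(-341341) = -5978318335548790/61713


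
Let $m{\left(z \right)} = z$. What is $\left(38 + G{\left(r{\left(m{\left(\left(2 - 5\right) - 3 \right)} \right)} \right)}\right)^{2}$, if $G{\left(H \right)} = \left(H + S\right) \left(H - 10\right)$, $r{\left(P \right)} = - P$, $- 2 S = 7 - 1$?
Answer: $676$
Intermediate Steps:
$S = -3$ ($S = - \frac{7 - 1}{2} = \left(- \frac{1}{2}\right) 6 = -3$)
$G{\left(H \right)} = \left(-10 + H\right) \left(-3 + H\right)$ ($G{\left(H \right)} = \left(H - 3\right) \left(H - 10\right) = \left(-3 + H\right) \left(-10 + H\right) = \left(-10 + H\right) \left(-3 + H\right)$)
$\left(38 + G{\left(r{\left(m{\left(\left(2 - 5\right) - 3 \right)} \right)} \right)}\right)^{2} = \left(38 + \left(30 + \left(- (\left(2 - 5\right) - 3)\right)^{2} - 13 \left(- (\left(2 - 5\right) - 3)\right)\right)\right)^{2} = \left(38 + \left(30 + \left(- (-3 - 3)\right)^{2} - 13 \left(- (-3 - 3)\right)\right)\right)^{2} = \left(38 + \left(30 + \left(\left(-1\right) \left(-6\right)\right)^{2} - 13 \left(\left(-1\right) \left(-6\right)\right)\right)\right)^{2} = \left(38 + \left(30 + 6^{2} - 78\right)\right)^{2} = \left(38 + \left(30 + 36 - 78\right)\right)^{2} = \left(38 - 12\right)^{2} = 26^{2} = 676$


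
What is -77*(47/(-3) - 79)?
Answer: 21868/3 ≈ 7289.3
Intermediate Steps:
-77*(47/(-3) - 79) = -77*(47*(-1/3) - 79) = -77*(-47/3 - 79) = -77*(-284/3) = 21868/3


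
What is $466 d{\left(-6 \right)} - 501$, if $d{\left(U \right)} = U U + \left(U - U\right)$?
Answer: $16275$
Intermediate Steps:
$d{\left(U \right)} = U^{2}$ ($d{\left(U \right)} = U^{2} + 0 = U^{2}$)
$466 d{\left(-6 \right)} - 501 = 466 \left(-6\right)^{2} - 501 = 466 \cdot 36 - 501 = 16776 - 501 = 16275$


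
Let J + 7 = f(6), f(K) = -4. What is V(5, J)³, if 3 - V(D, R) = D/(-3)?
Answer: 2744/27 ≈ 101.63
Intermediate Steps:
J = -11 (J = -7 - 4 = -11)
V(D, R) = 3 + D/3 (V(D, R) = 3 - D/(-3) = 3 - D*(-1)/3 = 3 - (-1)*D/3 = 3 + D/3)
V(5, J)³ = (3 + (⅓)*5)³ = (3 + 5/3)³ = (14/3)³ = 2744/27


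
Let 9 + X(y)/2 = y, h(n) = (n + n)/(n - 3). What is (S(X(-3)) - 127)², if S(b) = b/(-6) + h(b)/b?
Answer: 11042329/729 ≈ 15147.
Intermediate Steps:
h(n) = 2*n/(-3 + n) (h(n) = (2*n)/(-3 + n) = 2*n/(-3 + n))
X(y) = -18 + 2*y
S(b) = 2/(-3 + b) - b/6 (S(b) = b/(-6) + (2*b/(-3 + b))/b = b*(-⅙) + 2/(-3 + b) = -b/6 + 2/(-3 + b) = 2/(-3 + b) - b/6)
(S(X(-3)) - 127)² = ((12 - (-18 + 2*(-3))*(-3 + (-18 + 2*(-3))))/(6*(-3 + (-18 + 2*(-3)))) - 127)² = ((12 - (-18 - 6)*(-3 + (-18 - 6)))/(6*(-3 + (-18 - 6))) - 127)² = ((12 - 1*(-24)*(-3 - 24))/(6*(-3 - 24)) - 127)² = ((⅙)*(12 - 1*(-24)*(-27))/(-27) - 127)² = ((⅙)*(-1/27)*(12 - 648) - 127)² = ((⅙)*(-1/27)*(-636) - 127)² = (106/27 - 127)² = (-3323/27)² = 11042329/729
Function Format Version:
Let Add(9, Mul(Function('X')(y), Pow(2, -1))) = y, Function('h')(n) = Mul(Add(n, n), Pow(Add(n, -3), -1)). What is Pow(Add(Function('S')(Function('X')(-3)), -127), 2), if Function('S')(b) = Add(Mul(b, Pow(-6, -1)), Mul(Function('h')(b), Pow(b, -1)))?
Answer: Rational(11042329, 729) ≈ 15147.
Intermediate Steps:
Function('h')(n) = Mul(2, n, Pow(Add(-3, n), -1)) (Function('h')(n) = Mul(Mul(2, n), Pow(Add(-3, n), -1)) = Mul(2, n, Pow(Add(-3, n), -1)))
Function('X')(y) = Add(-18, Mul(2, y))
Function('S')(b) = Add(Mul(2, Pow(Add(-3, b), -1)), Mul(Rational(-1, 6), b)) (Function('S')(b) = Add(Mul(b, Pow(-6, -1)), Mul(Mul(2, b, Pow(Add(-3, b), -1)), Pow(b, -1))) = Add(Mul(b, Rational(-1, 6)), Mul(2, Pow(Add(-3, b), -1))) = Add(Mul(Rational(-1, 6), b), Mul(2, Pow(Add(-3, b), -1))) = Add(Mul(2, Pow(Add(-3, b), -1)), Mul(Rational(-1, 6), b)))
Pow(Add(Function('S')(Function('X')(-3)), -127), 2) = Pow(Add(Mul(Rational(1, 6), Pow(Add(-3, Add(-18, Mul(2, -3))), -1), Add(12, Mul(-1, Add(-18, Mul(2, -3)), Add(-3, Add(-18, Mul(2, -3)))))), -127), 2) = Pow(Add(Mul(Rational(1, 6), Pow(Add(-3, Add(-18, -6)), -1), Add(12, Mul(-1, Add(-18, -6), Add(-3, Add(-18, -6))))), -127), 2) = Pow(Add(Mul(Rational(1, 6), Pow(Add(-3, -24), -1), Add(12, Mul(-1, -24, Add(-3, -24)))), -127), 2) = Pow(Add(Mul(Rational(1, 6), Pow(-27, -1), Add(12, Mul(-1, -24, -27))), -127), 2) = Pow(Add(Mul(Rational(1, 6), Rational(-1, 27), Add(12, -648)), -127), 2) = Pow(Add(Mul(Rational(1, 6), Rational(-1, 27), -636), -127), 2) = Pow(Add(Rational(106, 27), -127), 2) = Pow(Rational(-3323, 27), 2) = Rational(11042329, 729)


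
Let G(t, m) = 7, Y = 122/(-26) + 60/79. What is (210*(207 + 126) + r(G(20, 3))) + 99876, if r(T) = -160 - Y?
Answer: 174230481/1027 ≈ 1.6965e+5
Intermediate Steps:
Y = -4039/1027 (Y = 122*(-1/26) + 60*(1/79) = -61/13 + 60/79 = -4039/1027 ≈ -3.9328)
r(T) = -160281/1027 (r(T) = -160 - 1*(-4039/1027) = -160 + 4039/1027 = -160281/1027)
(210*(207 + 126) + r(G(20, 3))) + 99876 = (210*(207 + 126) - 160281/1027) + 99876 = (210*333 - 160281/1027) + 99876 = (69930 - 160281/1027) + 99876 = 71657829/1027 + 99876 = 174230481/1027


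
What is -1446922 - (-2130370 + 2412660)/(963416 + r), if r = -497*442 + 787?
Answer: -1077275672028/744529 ≈ -1.4469e+6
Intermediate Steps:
r = -218887 (r = -219674 + 787 = -218887)
-1446922 - (-2130370 + 2412660)/(963416 + r) = -1446922 - (-2130370 + 2412660)/(963416 - 218887) = -1446922 - 282290/744529 = -1077275672028/744529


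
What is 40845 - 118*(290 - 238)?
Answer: 34709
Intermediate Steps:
40845 - 118*(290 - 238) = 40845 - 118*52 = 40845 - 6136 = 34709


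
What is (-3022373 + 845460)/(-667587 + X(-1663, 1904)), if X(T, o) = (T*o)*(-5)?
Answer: -2176913/15164173 ≈ -0.14356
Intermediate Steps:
X(T, o) = -5*T*o
(-3022373 + 845460)/(-667587 + X(-1663, 1904)) = (-3022373 + 845460)/(-667587 - 5*(-1663)*1904) = -2176913/(-667587 + 15831760) = -2176913/15164173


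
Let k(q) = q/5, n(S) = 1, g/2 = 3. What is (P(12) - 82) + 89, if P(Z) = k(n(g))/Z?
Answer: 421/60 ≈ 7.0167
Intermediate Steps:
g = 6 (g = 2*3 = 6)
k(q) = q/5 (k(q) = q*(⅕) = q/5)
P(Z) = 1/(5*Z) (P(Z) = ((⅕)*1)/Z = 1/(5*Z))
(P(12) - 82) + 89 = ((⅕)/12 - 82) + 89 = ((⅕)*(1/12) - 82) + 89 = (1/60 - 82) + 89 = -4919/60 + 89 = 421/60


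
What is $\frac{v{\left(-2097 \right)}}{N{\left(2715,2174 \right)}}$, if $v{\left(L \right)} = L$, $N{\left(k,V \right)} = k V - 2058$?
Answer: $- \frac{699}{1966784} \approx -0.0003554$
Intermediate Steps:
$N{\left(k,V \right)} = -2058 + V k$ ($N{\left(k,V \right)} = V k - 2058 = -2058 + V k$)
$\frac{v{\left(-2097 \right)}}{N{\left(2715,2174 \right)}} = - \frac{2097}{-2058 + 2174 \cdot 2715} = - \frac{2097}{-2058 + 5902410} = - \frac{2097}{5900352} = \left(-2097\right) \frac{1}{5900352} = - \frac{699}{1966784}$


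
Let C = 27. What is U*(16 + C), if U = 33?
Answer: 1419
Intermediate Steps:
U*(16 + C) = 33*(16 + 27) = 33*43 = 1419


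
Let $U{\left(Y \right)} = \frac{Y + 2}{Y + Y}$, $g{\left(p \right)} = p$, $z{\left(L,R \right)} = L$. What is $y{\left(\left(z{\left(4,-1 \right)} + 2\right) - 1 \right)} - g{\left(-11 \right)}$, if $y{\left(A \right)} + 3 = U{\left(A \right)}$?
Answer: $\frac{87}{10} \approx 8.7$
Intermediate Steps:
$U{\left(Y \right)} = \frac{2 + Y}{2 Y}$
$y{\left(A \right)} = -3 + \frac{2 + A}{2 A}$
$y{\left(\left(z{\left(4,-1 \right)} + 2\right) - 1 \right)} - g{\left(-11 \right)} = \left(- \frac{5}{2} + \frac{1}{\left(4 + 2\right) - 1}\right) - -11 = \left(- \frac{5}{2} + \frac{1}{6 - 1}\right) + 11 = \left(- \frac{5}{2} + \frac{1}{5}\right) + 11 = - \frac{23}{10} + 11 = \frac{87}{10}$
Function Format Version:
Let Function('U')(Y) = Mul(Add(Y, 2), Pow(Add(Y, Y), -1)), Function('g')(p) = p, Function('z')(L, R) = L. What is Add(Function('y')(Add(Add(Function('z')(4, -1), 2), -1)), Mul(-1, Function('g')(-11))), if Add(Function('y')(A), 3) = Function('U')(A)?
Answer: Rational(87, 10) ≈ 8.7000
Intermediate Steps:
Function('U')(Y) = Mul(Rational(1, 2), Pow(Y, -1), Add(2, Y)) (Function('U')(Y) = Mul(Add(2, Y), Pow(Mul(2, Y), -1)) = Mul(Add(2, Y), Mul(Rational(1, 2), Pow(Y, -1))) = Mul(Rational(1, 2), Pow(Y, -1), Add(2, Y)))
Function('y')(A) = Add(-3, Mul(Rational(1, 2), Pow(A, -1), Add(2, A)))
Add(Function('y')(Add(Add(Function('z')(4, -1), 2), -1)), Mul(-1, Function('g')(-11))) = Add(Add(Rational(-5, 2), Pow(Add(Add(4, 2), -1), -1)), Mul(-1, -11)) = Add(Add(Rational(-5, 2), Pow(Add(6, -1), -1)), 11) = Add(Add(Rational(-5, 2), Pow(5, -1)), 11) = Add(Add(Rational(-5, 2), Rational(1, 5)), 11) = Add(Rational(-23, 10), 11) = Rational(87, 10)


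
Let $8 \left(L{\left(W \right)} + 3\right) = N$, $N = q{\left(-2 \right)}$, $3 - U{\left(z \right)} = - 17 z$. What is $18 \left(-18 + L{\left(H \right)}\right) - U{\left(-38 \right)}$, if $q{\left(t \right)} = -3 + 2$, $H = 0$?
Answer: $\frac{1051}{4} \approx 262.75$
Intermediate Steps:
$q{\left(t \right)} = -1$
$U{\left(z \right)} = 3 + 17 z$ ($U{\left(z \right)} = 3 - - 17 z = 3 + 17 z$)
$N = -1$
$L{\left(W \right)} = - \frac{25}{8}$ ($L{\left(W \right)} = -3 + \frac{1}{8} \left(-1\right) = -3 - \frac{1}{8} = - \frac{25}{8}$)
$18 \left(-18 + L{\left(H \right)}\right) - U{\left(-38 \right)} = 18 \left(-18 - \frac{25}{8}\right) - \left(3 + 17 \left(-38\right)\right) = 18 \left(- \frac{169}{8}\right) - \left(3 - 646\right) = - \frac{1521}{4} - -643 = - \frac{1521}{4} + 643 = \frac{1051}{4}$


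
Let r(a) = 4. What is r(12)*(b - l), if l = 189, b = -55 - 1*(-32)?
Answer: -848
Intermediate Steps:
b = -23 (b = -55 + 32 = -23)
r(12)*(b - l) = 4*(-23 - 1*189) = 4*(-23 - 189) = 4*(-212) = -848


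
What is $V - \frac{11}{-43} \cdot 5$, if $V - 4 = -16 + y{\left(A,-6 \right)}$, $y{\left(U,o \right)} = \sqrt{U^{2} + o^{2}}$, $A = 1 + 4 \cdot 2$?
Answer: $- \frac{660}{43} + \frac{165 \sqrt{13}}{43} \approx -1.5136$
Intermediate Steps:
$A = 9$ ($A = 1 + 8 = 9$)
$V = -12 + 3 \sqrt{13}$ ($V = 4 - \left(16 - \sqrt{9^{2} + \left(-6\right)^{2}}\right) = 4 - \left(16 - \sqrt{81 + 36}\right) = 4 - \left(16 - \sqrt{117}\right) = 4 - \left(16 - 3 \sqrt{13}\right) = -12 + 3 \sqrt{13} \approx -1.1833$)
$V - \frac{11}{-43} \cdot 5 = \left(-12 + 3 \sqrt{13}\right) - \frac{11}{-43} \cdot 5 = \left(-12 + 3 \sqrt{13}\right) \left(-11\right) \left(- \frac{1}{43}\right) 5 = \left(-12 + 3 \sqrt{13}\right) \frac{11}{43} \cdot 5 = \left(-12 + 3 \sqrt{13}\right) \frac{55}{43} = - \frac{660}{43} + \frac{165 \sqrt{13}}{43}$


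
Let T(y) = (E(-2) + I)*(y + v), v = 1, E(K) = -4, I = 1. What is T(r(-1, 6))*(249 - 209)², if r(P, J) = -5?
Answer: 19200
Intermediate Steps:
T(y) = -3 - 3*y (T(y) = (-4 + 1)*(y + 1) = -3*(1 + y) = -3 - 3*y)
T(r(-1, 6))*(249 - 209)² = (-3 - 3*(-5))*(249 - 209)² = (-3 + 15)*40² = 12*1600 = 19200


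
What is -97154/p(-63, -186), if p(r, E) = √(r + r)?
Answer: 48577*I*√14/21 ≈ 8655.2*I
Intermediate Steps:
p(r, E) = √2*√r (p(r, E) = √(2*r) = √2*√r)
-97154/p(-63, -186) = -97154*(-I*√14/42) = -(-48577)*I*√14/21 = 48577*I*√14/21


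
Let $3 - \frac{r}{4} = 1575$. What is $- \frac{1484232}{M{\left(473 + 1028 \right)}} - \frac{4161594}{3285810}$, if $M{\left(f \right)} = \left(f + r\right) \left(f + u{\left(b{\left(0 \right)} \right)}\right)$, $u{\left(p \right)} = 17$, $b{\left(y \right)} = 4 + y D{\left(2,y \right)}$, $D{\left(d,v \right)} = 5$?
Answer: $- \frac{64050528479}{60295161135} \approx -1.0623$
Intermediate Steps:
$r = -6288$ ($r = 12 - 6300 = -6288$)
$b{\left(y \right)} = 4 + 5 y$ ($b{\left(y \right)} = 4 + y 5 = 4 + 5 y$)
$M{\left(f \right)} = \left(-6288 + f\right) \left(17 + f\right)$ ($M{\left(f \right)} = \left(f - 6288\right) \left(f + 17\right) = \left(-6288 + f\right) \left(17 + f\right)$)
$- \frac{1484232}{M{\left(473 + 1028 \right)}} - \frac{4161594}{3285810} = - \frac{1484232}{-106896 + \left(473 + 1028\right)^{2} - 6271 \left(473 + 1028\right)} - \frac{4161594}{3285810} = - \frac{1484232}{-106896 + 1501^{2} - 9412771} - \frac{693599}{547635} = - \frac{1484232}{-106896 + 2253001 - 9412771} - \frac{693599}{547635} = - \frac{1484232}{-7266666} - \frac{693599}{547635} = \left(-1484232\right) \left(- \frac{1}{7266666}\right) - \frac{693599}{547635} = \frac{247372}{1211111} - \frac{693599}{547635} = - \frac{64050528479}{60295161135}$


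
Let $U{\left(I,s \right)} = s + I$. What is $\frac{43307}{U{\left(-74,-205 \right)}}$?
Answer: $- \frac{1397}{9} \approx -155.22$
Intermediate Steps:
$U{\left(I,s \right)} = I + s$
$\frac{43307}{U{\left(-74,-205 \right)}} = \frac{43307}{-74 - 205} = \frac{43307}{-279} = 43307 \left(- \frac{1}{279}\right) = - \frac{1397}{9}$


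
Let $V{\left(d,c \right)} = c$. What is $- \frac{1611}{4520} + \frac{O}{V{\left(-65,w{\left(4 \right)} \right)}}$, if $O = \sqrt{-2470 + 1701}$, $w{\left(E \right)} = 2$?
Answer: $- \frac{1611}{4520} + \frac{i \sqrt{769}}{2} \approx -0.35642 + 13.865 i$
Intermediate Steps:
$O = i \sqrt{769}$ ($O = \sqrt{-769} = i \sqrt{769} \approx 27.731 i$)
$- \frac{1611}{4520} + \frac{O}{V{\left(-65,w{\left(4 \right)} \right)}} = - \frac{1611}{4520} + \frac{i \sqrt{769}}{2}$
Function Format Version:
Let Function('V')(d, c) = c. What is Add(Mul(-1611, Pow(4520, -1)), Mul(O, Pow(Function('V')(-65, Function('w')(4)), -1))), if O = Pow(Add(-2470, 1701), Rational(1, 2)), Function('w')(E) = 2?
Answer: Add(Rational(-1611, 4520), Mul(Rational(1, 2), I, Pow(769, Rational(1, 2)))) ≈ Add(-0.35642, Mul(13.865, I))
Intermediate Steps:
O = Mul(I, Pow(769, Rational(1, 2))) (O = Pow(-769, Rational(1, 2)) = Mul(I, Pow(769, Rational(1, 2))) ≈ Mul(27.731, I))
Add(Mul(-1611, Pow(4520, -1)), Mul(O, Pow(Function('V')(-65, Function('w')(4)), -1))) = Add(Mul(-1611, Pow(4520, -1)), Mul(Mul(I, Pow(769, Rational(1, 2))), Pow(2, -1))) = Add(Mul(-1611, Rational(1, 4520)), Mul(Mul(I, Pow(769, Rational(1, 2))), Rational(1, 2))) = Add(Rational(-1611, 4520), Mul(Rational(1, 2), I, Pow(769, Rational(1, 2))))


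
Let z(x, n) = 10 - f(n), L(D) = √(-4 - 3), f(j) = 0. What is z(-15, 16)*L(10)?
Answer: 10*I*√7 ≈ 26.458*I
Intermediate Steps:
L(D) = I*√7 (L(D) = √(-7) = I*√7)
z(x, n) = 10 (z(x, n) = 10 - 1*0 = 10 + 0 = 10)
z(-15, 16)*L(10) = 10*(I*√7) = 10*I*√7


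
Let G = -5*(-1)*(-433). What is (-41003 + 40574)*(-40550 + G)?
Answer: 18324735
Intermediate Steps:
G = -2165 (G = 5*(-433) = -2165)
(-41003 + 40574)*(-40550 + G) = (-41003 + 40574)*(-40550 - 2165) = -429*(-42715) = 18324735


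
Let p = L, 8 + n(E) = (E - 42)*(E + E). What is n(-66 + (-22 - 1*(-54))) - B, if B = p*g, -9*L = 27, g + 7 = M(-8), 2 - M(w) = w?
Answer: 5169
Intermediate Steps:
M(w) = 2 - w
g = 3 (g = -7 + (2 - 1*(-8)) = -7 + (2 + 8) = -7 + 10 = 3)
n(E) = -8 + 2*E*(-42 + E) (n(E) = -8 + (E - 42)*(E + E) = -8 + (-42 + E)*(2*E) = -8 + 2*E*(-42 + E))
L = -3 (L = -⅑*27 = -3)
p = -3
B = -9 (B = -3*3 = -9)
n(-66 + (-22 - 1*(-54))) - B = (-8 - 84*(-66 + (-22 - 1*(-54))) + 2*(-66 + (-22 - 1*(-54)))²) - 1*(-9) = (-8 - 84*(-66 + (-22 + 54)) + 2*(-66 + (-22 + 54))²) + 9 = (-8 - 84*(-66 + 32) + 2*(-66 + 32)²) + 9 = (-8 - 84*(-34) + 2*(-34)²) + 9 = (-8 + 2856 + 2*1156) + 9 = (-8 + 2856 + 2312) + 9 = 5160 + 9 = 5169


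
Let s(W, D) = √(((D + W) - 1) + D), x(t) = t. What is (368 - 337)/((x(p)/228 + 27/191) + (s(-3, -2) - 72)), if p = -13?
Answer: -4227869468604/9823236185521 - 117578554848*I*√2/9823236185521 ≈ -0.43039 - 0.016927*I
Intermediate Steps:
s(W, D) = √(-1 + W + 2*D) (s(W, D) = √((-1 + D + W) + D) = √(-1 + W + 2*D))
(368 - 337)/((x(p)/228 + 27/191) + (s(-3, -2) - 72)) = (368 - 337)/((-13/228 + 27/191) + (√(-1 - 3 + 2*(-2)) - 72)) = 31/((-13*1/228 + 27*(1/191)) + (√(-1 - 3 - 4) - 72)) = 31/((-13/228 + 27/191) + (√(-8) - 72)) = 31/(3673/43548 + (2*I*√2 - 72)) = 31/(3673/43548 + (-72 + 2*I*√2)) = 31/(-3131783/43548 + 2*I*√2)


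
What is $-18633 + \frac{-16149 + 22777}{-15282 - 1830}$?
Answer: $- \frac{79713631}{4278} \approx -18633.0$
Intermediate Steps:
$-18633 + \frac{-16149 + 22777}{-15282 - 1830} = -18633 + \frac{6628}{-17112} = -18633 + 6628 \left(- \frac{1}{17112}\right) = -18633 - \frac{1657}{4278} = - \frac{79713631}{4278}$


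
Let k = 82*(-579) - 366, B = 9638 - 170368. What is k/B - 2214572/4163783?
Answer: -78368061854/334622420795 ≈ -0.23420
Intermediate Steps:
B = -160730
k = -47844 (k = -47478 - 366 = -47844)
k/B - 2214572/4163783 = -47844/(-160730) - 2214572/4163783 = -47844*(-1/160730) - 2214572*1/4163783 = 23922/80365 - 2214572/4163783 = -78368061854/334622420795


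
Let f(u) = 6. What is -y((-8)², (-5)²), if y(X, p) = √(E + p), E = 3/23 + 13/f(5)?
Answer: -√519846/138 ≈ -5.2247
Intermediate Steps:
E = 317/138 (E = 3/23 + 13/6 = 317/138 ≈ 2.2971)
y(X, p) = √(317/138 + p)
-y((-8)², (-5)²) = -√(43746 + 19044*(-5)²)/138 = -√(43746 + 19044*25)/138 = -√(43746 + 476100)/138 = -√519846/138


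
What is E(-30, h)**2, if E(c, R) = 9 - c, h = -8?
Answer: 1521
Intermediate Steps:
E(-30, h)**2 = (9 - 1*(-30))**2 = (9 + 30)**2 = 39**2 = 1521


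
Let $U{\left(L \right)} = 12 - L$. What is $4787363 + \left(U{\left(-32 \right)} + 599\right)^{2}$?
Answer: $5200812$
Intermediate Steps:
$4787363 + \left(U{\left(-32 \right)} + 599\right)^{2} = 4787363 + \left(\left(12 - -32\right) + 599\right)^{2} = 4787363 + \left(\left(12 + 32\right) + 599\right)^{2} = 4787363 + \left(44 + 599\right)^{2} = 4787363 + 643^{2} = 4787363 + 413449 = 5200812$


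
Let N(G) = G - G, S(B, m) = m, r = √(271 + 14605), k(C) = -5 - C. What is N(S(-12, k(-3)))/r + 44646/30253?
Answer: 44646/30253 ≈ 1.4758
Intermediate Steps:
r = 2*√3719 (r = √14876 = 2*√3719 ≈ 121.97)
N(G) = 0
N(S(-12, k(-3)))/r + 44646/30253 = 0/((2*√3719)) + 44646/30253 = 0*(√3719/7438) + 44646*(1/30253) = 0 + 44646/30253 = 44646/30253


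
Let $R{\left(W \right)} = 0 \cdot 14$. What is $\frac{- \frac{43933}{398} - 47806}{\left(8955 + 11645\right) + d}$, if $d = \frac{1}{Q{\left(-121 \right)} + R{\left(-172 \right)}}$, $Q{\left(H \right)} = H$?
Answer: $- \frac{2307557241}{992054402} \approx -2.326$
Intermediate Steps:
$R{\left(W \right)} = 0$
$d = - \frac{1}{121}$ ($d = \frac{1}{-121 + 0} = \frac{1}{-121} = - \frac{1}{121} \approx -0.0082645$)
$\frac{- \frac{43933}{398} - 47806}{\left(8955 + 11645\right) + d} = \frac{- \frac{43933}{398} - 47806}{\left(8955 + 11645\right) - \frac{1}{121}} = \frac{\left(-43933\right) \frac{1}{398} - 47806}{20600 - \frac{1}{121}} = \frac{- \frac{43933}{398} - 47806}{\frac{2492599}{121}} = \left(- \frac{19070721}{398}\right) \frac{121}{2492599} = - \frac{2307557241}{992054402}$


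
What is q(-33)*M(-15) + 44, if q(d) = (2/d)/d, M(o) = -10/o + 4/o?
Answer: 239584/5445 ≈ 44.001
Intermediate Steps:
M(o) = -6/o
q(d) = 2/d²
q(-33)*M(-15) + 44 = (2/(-33)²)*(-6/(-15)) + 44 = (2*(1/1089))*(-6*(-1/15)) + 44 = (2/1089)*(⅖) + 44 = 4/5445 + 44 = 239584/5445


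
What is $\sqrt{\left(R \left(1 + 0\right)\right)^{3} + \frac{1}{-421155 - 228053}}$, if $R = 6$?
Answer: $\frac{\sqrt{22759435309954}}{324604} \approx 14.697$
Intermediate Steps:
$\sqrt{\left(R \left(1 + 0\right)\right)^{3} + \frac{1}{-421155 - 228053}} = \sqrt{\left(6 \left(1 + 0\right)\right)^{3} + \frac{1}{-421155 - 228053}} = \sqrt{\left(6 \cdot 1\right)^{3} + \frac{1}{-649208}} = \sqrt{6^{3} - \frac{1}{649208}} = \sqrt{216 - \frac{1}{649208}} = \sqrt{\frac{140228927}{649208}} = \frac{\sqrt{22759435309954}}{324604}$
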